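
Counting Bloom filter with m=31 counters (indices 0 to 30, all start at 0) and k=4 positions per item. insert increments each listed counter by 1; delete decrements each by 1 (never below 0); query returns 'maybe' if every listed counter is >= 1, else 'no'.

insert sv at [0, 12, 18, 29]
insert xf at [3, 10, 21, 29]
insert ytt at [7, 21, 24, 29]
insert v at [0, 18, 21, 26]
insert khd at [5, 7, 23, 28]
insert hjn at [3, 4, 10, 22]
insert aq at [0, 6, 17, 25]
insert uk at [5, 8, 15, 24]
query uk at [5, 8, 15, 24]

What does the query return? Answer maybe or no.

Answer: maybe

Derivation:
Step 1: insert sv at [0, 12, 18, 29] -> counters=[1,0,0,0,0,0,0,0,0,0,0,0,1,0,0,0,0,0,1,0,0,0,0,0,0,0,0,0,0,1,0]
Step 2: insert xf at [3, 10, 21, 29] -> counters=[1,0,0,1,0,0,0,0,0,0,1,0,1,0,0,0,0,0,1,0,0,1,0,0,0,0,0,0,0,2,0]
Step 3: insert ytt at [7, 21, 24, 29] -> counters=[1,0,0,1,0,0,0,1,0,0,1,0,1,0,0,0,0,0,1,0,0,2,0,0,1,0,0,0,0,3,0]
Step 4: insert v at [0, 18, 21, 26] -> counters=[2,0,0,1,0,0,0,1,0,0,1,0,1,0,0,0,0,0,2,0,0,3,0,0,1,0,1,0,0,3,0]
Step 5: insert khd at [5, 7, 23, 28] -> counters=[2,0,0,1,0,1,0,2,0,0,1,0,1,0,0,0,0,0,2,0,0,3,0,1,1,0,1,0,1,3,0]
Step 6: insert hjn at [3, 4, 10, 22] -> counters=[2,0,0,2,1,1,0,2,0,0,2,0,1,0,0,0,0,0,2,0,0,3,1,1,1,0,1,0,1,3,0]
Step 7: insert aq at [0, 6, 17, 25] -> counters=[3,0,0,2,1,1,1,2,0,0,2,0,1,0,0,0,0,1,2,0,0,3,1,1,1,1,1,0,1,3,0]
Step 8: insert uk at [5, 8, 15, 24] -> counters=[3,0,0,2,1,2,1,2,1,0,2,0,1,0,0,1,0,1,2,0,0,3,1,1,2,1,1,0,1,3,0]
Query uk: check counters[5]=2 counters[8]=1 counters[15]=1 counters[24]=2 -> maybe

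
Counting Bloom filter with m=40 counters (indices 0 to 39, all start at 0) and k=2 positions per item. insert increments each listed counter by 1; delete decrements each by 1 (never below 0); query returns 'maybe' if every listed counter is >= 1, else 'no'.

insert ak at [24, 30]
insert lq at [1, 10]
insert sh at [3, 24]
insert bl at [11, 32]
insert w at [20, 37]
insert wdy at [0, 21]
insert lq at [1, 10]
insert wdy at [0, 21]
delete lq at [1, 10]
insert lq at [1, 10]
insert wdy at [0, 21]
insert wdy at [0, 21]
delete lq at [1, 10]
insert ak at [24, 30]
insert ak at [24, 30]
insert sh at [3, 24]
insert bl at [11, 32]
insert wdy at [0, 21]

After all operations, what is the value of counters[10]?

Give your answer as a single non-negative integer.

Answer: 1

Derivation:
Step 1: insert ak at [24, 30] -> counters=[0,0,0,0,0,0,0,0,0,0,0,0,0,0,0,0,0,0,0,0,0,0,0,0,1,0,0,0,0,0,1,0,0,0,0,0,0,0,0,0]
Step 2: insert lq at [1, 10] -> counters=[0,1,0,0,0,0,0,0,0,0,1,0,0,0,0,0,0,0,0,0,0,0,0,0,1,0,0,0,0,0,1,0,0,0,0,0,0,0,0,0]
Step 3: insert sh at [3, 24] -> counters=[0,1,0,1,0,0,0,0,0,0,1,0,0,0,0,0,0,0,0,0,0,0,0,0,2,0,0,0,0,0,1,0,0,0,0,0,0,0,0,0]
Step 4: insert bl at [11, 32] -> counters=[0,1,0,1,0,0,0,0,0,0,1,1,0,0,0,0,0,0,0,0,0,0,0,0,2,0,0,0,0,0,1,0,1,0,0,0,0,0,0,0]
Step 5: insert w at [20, 37] -> counters=[0,1,0,1,0,0,0,0,0,0,1,1,0,0,0,0,0,0,0,0,1,0,0,0,2,0,0,0,0,0,1,0,1,0,0,0,0,1,0,0]
Step 6: insert wdy at [0, 21] -> counters=[1,1,0,1,0,0,0,0,0,0,1,1,0,0,0,0,0,0,0,0,1,1,0,0,2,0,0,0,0,0,1,0,1,0,0,0,0,1,0,0]
Step 7: insert lq at [1, 10] -> counters=[1,2,0,1,0,0,0,0,0,0,2,1,0,0,0,0,0,0,0,0,1,1,0,0,2,0,0,0,0,0,1,0,1,0,0,0,0,1,0,0]
Step 8: insert wdy at [0, 21] -> counters=[2,2,0,1,0,0,0,0,0,0,2,1,0,0,0,0,0,0,0,0,1,2,0,0,2,0,0,0,0,0,1,0,1,0,0,0,0,1,0,0]
Step 9: delete lq at [1, 10] -> counters=[2,1,0,1,0,0,0,0,0,0,1,1,0,0,0,0,0,0,0,0,1,2,0,0,2,0,0,0,0,0,1,0,1,0,0,0,0,1,0,0]
Step 10: insert lq at [1, 10] -> counters=[2,2,0,1,0,0,0,0,0,0,2,1,0,0,0,0,0,0,0,0,1,2,0,0,2,0,0,0,0,0,1,0,1,0,0,0,0,1,0,0]
Step 11: insert wdy at [0, 21] -> counters=[3,2,0,1,0,0,0,0,0,0,2,1,0,0,0,0,0,0,0,0,1,3,0,0,2,0,0,0,0,0,1,0,1,0,0,0,0,1,0,0]
Step 12: insert wdy at [0, 21] -> counters=[4,2,0,1,0,0,0,0,0,0,2,1,0,0,0,0,0,0,0,0,1,4,0,0,2,0,0,0,0,0,1,0,1,0,0,0,0,1,0,0]
Step 13: delete lq at [1, 10] -> counters=[4,1,0,1,0,0,0,0,0,0,1,1,0,0,0,0,0,0,0,0,1,4,0,0,2,0,0,0,0,0,1,0,1,0,0,0,0,1,0,0]
Step 14: insert ak at [24, 30] -> counters=[4,1,0,1,0,0,0,0,0,0,1,1,0,0,0,0,0,0,0,0,1,4,0,0,3,0,0,0,0,0,2,0,1,0,0,0,0,1,0,0]
Step 15: insert ak at [24, 30] -> counters=[4,1,0,1,0,0,0,0,0,0,1,1,0,0,0,0,0,0,0,0,1,4,0,0,4,0,0,0,0,0,3,0,1,0,0,0,0,1,0,0]
Step 16: insert sh at [3, 24] -> counters=[4,1,0,2,0,0,0,0,0,0,1,1,0,0,0,0,0,0,0,0,1,4,0,0,5,0,0,0,0,0,3,0,1,0,0,0,0,1,0,0]
Step 17: insert bl at [11, 32] -> counters=[4,1,0,2,0,0,0,0,0,0,1,2,0,0,0,0,0,0,0,0,1,4,0,0,5,0,0,0,0,0,3,0,2,0,0,0,0,1,0,0]
Step 18: insert wdy at [0, 21] -> counters=[5,1,0,2,0,0,0,0,0,0,1,2,0,0,0,0,0,0,0,0,1,5,0,0,5,0,0,0,0,0,3,0,2,0,0,0,0,1,0,0]
Final counters=[5,1,0,2,0,0,0,0,0,0,1,2,0,0,0,0,0,0,0,0,1,5,0,0,5,0,0,0,0,0,3,0,2,0,0,0,0,1,0,0] -> counters[10]=1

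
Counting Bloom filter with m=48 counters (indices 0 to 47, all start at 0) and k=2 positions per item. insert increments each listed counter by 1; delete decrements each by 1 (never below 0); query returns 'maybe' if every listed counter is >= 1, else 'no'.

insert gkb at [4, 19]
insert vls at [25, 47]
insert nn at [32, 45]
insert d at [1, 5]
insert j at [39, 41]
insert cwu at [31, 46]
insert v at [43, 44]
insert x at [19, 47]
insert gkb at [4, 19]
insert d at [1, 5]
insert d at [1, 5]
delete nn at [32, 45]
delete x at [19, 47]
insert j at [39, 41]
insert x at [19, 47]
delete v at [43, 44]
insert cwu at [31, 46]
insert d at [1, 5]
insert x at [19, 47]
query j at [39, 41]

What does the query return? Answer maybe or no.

Step 1: insert gkb at [4, 19] -> counters=[0,0,0,0,1,0,0,0,0,0,0,0,0,0,0,0,0,0,0,1,0,0,0,0,0,0,0,0,0,0,0,0,0,0,0,0,0,0,0,0,0,0,0,0,0,0,0,0]
Step 2: insert vls at [25, 47] -> counters=[0,0,0,0,1,0,0,0,0,0,0,0,0,0,0,0,0,0,0,1,0,0,0,0,0,1,0,0,0,0,0,0,0,0,0,0,0,0,0,0,0,0,0,0,0,0,0,1]
Step 3: insert nn at [32, 45] -> counters=[0,0,0,0,1,0,0,0,0,0,0,0,0,0,0,0,0,0,0,1,0,0,0,0,0,1,0,0,0,0,0,0,1,0,0,0,0,0,0,0,0,0,0,0,0,1,0,1]
Step 4: insert d at [1, 5] -> counters=[0,1,0,0,1,1,0,0,0,0,0,0,0,0,0,0,0,0,0,1,0,0,0,0,0,1,0,0,0,0,0,0,1,0,0,0,0,0,0,0,0,0,0,0,0,1,0,1]
Step 5: insert j at [39, 41] -> counters=[0,1,0,0,1,1,0,0,0,0,0,0,0,0,0,0,0,0,0,1,0,0,0,0,0,1,0,0,0,0,0,0,1,0,0,0,0,0,0,1,0,1,0,0,0,1,0,1]
Step 6: insert cwu at [31, 46] -> counters=[0,1,0,0,1,1,0,0,0,0,0,0,0,0,0,0,0,0,0,1,0,0,0,0,0,1,0,0,0,0,0,1,1,0,0,0,0,0,0,1,0,1,0,0,0,1,1,1]
Step 7: insert v at [43, 44] -> counters=[0,1,0,0,1,1,0,0,0,0,0,0,0,0,0,0,0,0,0,1,0,0,0,0,0,1,0,0,0,0,0,1,1,0,0,0,0,0,0,1,0,1,0,1,1,1,1,1]
Step 8: insert x at [19, 47] -> counters=[0,1,0,0,1,1,0,0,0,0,0,0,0,0,0,0,0,0,0,2,0,0,0,0,0,1,0,0,0,0,0,1,1,0,0,0,0,0,0,1,0,1,0,1,1,1,1,2]
Step 9: insert gkb at [4, 19] -> counters=[0,1,0,0,2,1,0,0,0,0,0,0,0,0,0,0,0,0,0,3,0,0,0,0,0,1,0,0,0,0,0,1,1,0,0,0,0,0,0,1,0,1,0,1,1,1,1,2]
Step 10: insert d at [1, 5] -> counters=[0,2,0,0,2,2,0,0,0,0,0,0,0,0,0,0,0,0,0,3,0,0,0,0,0,1,0,0,0,0,0,1,1,0,0,0,0,0,0,1,0,1,0,1,1,1,1,2]
Step 11: insert d at [1, 5] -> counters=[0,3,0,0,2,3,0,0,0,0,0,0,0,0,0,0,0,0,0,3,0,0,0,0,0,1,0,0,0,0,0,1,1,0,0,0,0,0,0,1,0,1,0,1,1,1,1,2]
Step 12: delete nn at [32, 45] -> counters=[0,3,0,0,2,3,0,0,0,0,0,0,0,0,0,0,0,0,0,3,0,0,0,0,0,1,0,0,0,0,0,1,0,0,0,0,0,0,0,1,0,1,0,1,1,0,1,2]
Step 13: delete x at [19, 47] -> counters=[0,3,0,0,2,3,0,0,0,0,0,0,0,0,0,0,0,0,0,2,0,0,0,0,0,1,0,0,0,0,0,1,0,0,0,0,0,0,0,1,0,1,0,1,1,0,1,1]
Step 14: insert j at [39, 41] -> counters=[0,3,0,0,2,3,0,0,0,0,0,0,0,0,0,0,0,0,0,2,0,0,0,0,0,1,0,0,0,0,0,1,0,0,0,0,0,0,0,2,0,2,0,1,1,0,1,1]
Step 15: insert x at [19, 47] -> counters=[0,3,0,0,2,3,0,0,0,0,0,0,0,0,0,0,0,0,0,3,0,0,0,0,0,1,0,0,0,0,0,1,0,0,0,0,0,0,0,2,0,2,0,1,1,0,1,2]
Step 16: delete v at [43, 44] -> counters=[0,3,0,0,2,3,0,0,0,0,0,0,0,0,0,0,0,0,0,3,0,0,0,0,0,1,0,0,0,0,0,1,0,0,0,0,0,0,0,2,0,2,0,0,0,0,1,2]
Step 17: insert cwu at [31, 46] -> counters=[0,3,0,0,2,3,0,0,0,0,0,0,0,0,0,0,0,0,0,3,0,0,0,0,0,1,0,0,0,0,0,2,0,0,0,0,0,0,0,2,0,2,0,0,0,0,2,2]
Step 18: insert d at [1, 5] -> counters=[0,4,0,0,2,4,0,0,0,0,0,0,0,0,0,0,0,0,0,3,0,0,0,0,0,1,0,0,0,0,0,2,0,0,0,0,0,0,0,2,0,2,0,0,0,0,2,2]
Step 19: insert x at [19, 47] -> counters=[0,4,0,0,2,4,0,0,0,0,0,0,0,0,0,0,0,0,0,4,0,0,0,0,0,1,0,0,0,0,0,2,0,0,0,0,0,0,0,2,0,2,0,0,0,0,2,3]
Query j: check counters[39]=2 counters[41]=2 -> maybe

Answer: maybe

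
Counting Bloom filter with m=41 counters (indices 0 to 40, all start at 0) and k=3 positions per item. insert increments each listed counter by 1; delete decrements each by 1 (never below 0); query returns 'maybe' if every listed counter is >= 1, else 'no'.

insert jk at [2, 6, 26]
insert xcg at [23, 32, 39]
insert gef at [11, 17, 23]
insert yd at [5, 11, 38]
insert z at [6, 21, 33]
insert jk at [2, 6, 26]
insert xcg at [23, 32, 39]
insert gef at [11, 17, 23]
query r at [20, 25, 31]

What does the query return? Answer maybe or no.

Step 1: insert jk at [2, 6, 26] -> counters=[0,0,1,0,0,0,1,0,0,0,0,0,0,0,0,0,0,0,0,0,0,0,0,0,0,0,1,0,0,0,0,0,0,0,0,0,0,0,0,0,0]
Step 2: insert xcg at [23, 32, 39] -> counters=[0,0,1,0,0,0,1,0,0,0,0,0,0,0,0,0,0,0,0,0,0,0,0,1,0,0,1,0,0,0,0,0,1,0,0,0,0,0,0,1,0]
Step 3: insert gef at [11, 17, 23] -> counters=[0,0,1,0,0,0,1,0,0,0,0,1,0,0,0,0,0,1,0,0,0,0,0,2,0,0,1,0,0,0,0,0,1,0,0,0,0,0,0,1,0]
Step 4: insert yd at [5, 11, 38] -> counters=[0,0,1,0,0,1,1,0,0,0,0,2,0,0,0,0,0,1,0,0,0,0,0,2,0,0,1,0,0,0,0,0,1,0,0,0,0,0,1,1,0]
Step 5: insert z at [6, 21, 33] -> counters=[0,0,1,0,0,1,2,0,0,0,0,2,0,0,0,0,0,1,0,0,0,1,0,2,0,0,1,0,0,0,0,0,1,1,0,0,0,0,1,1,0]
Step 6: insert jk at [2, 6, 26] -> counters=[0,0,2,0,0,1,3,0,0,0,0,2,0,0,0,0,0,1,0,0,0,1,0,2,0,0,2,0,0,0,0,0,1,1,0,0,0,0,1,1,0]
Step 7: insert xcg at [23, 32, 39] -> counters=[0,0,2,0,0,1,3,0,0,0,0,2,0,0,0,0,0,1,0,0,0,1,0,3,0,0,2,0,0,0,0,0,2,1,0,0,0,0,1,2,0]
Step 8: insert gef at [11, 17, 23] -> counters=[0,0,2,0,0,1,3,0,0,0,0,3,0,0,0,0,0,2,0,0,0,1,0,4,0,0,2,0,0,0,0,0,2,1,0,0,0,0,1,2,0]
Query r: check counters[20]=0 counters[25]=0 counters[31]=0 -> no

Answer: no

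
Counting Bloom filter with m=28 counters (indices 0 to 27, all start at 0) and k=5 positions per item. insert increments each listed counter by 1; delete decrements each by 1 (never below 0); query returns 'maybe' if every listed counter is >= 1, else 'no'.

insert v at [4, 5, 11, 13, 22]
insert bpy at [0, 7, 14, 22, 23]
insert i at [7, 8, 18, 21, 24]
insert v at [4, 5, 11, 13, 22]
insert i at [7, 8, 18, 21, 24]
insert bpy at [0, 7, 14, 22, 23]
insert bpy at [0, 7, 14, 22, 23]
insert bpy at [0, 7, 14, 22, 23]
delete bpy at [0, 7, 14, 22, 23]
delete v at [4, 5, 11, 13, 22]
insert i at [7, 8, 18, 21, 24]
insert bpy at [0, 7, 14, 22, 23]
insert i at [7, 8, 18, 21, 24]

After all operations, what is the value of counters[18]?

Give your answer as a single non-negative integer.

Answer: 4

Derivation:
Step 1: insert v at [4, 5, 11, 13, 22] -> counters=[0,0,0,0,1,1,0,0,0,0,0,1,0,1,0,0,0,0,0,0,0,0,1,0,0,0,0,0]
Step 2: insert bpy at [0, 7, 14, 22, 23] -> counters=[1,0,0,0,1,1,0,1,0,0,0,1,0,1,1,0,0,0,0,0,0,0,2,1,0,0,0,0]
Step 3: insert i at [7, 8, 18, 21, 24] -> counters=[1,0,0,0,1,1,0,2,1,0,0,1,0,1,1,0,0,0,1,0,0,1,2,1,1,0,0,0]
Step 4: insert v at [4, 5, 11, 13, 22] -> counters=[1,0,0,0,2,2,0,2,1,0,0,2,0,2,1,0,0,0,1,0,0,1,3,1,1,0,0,0]
Step 5: insert i at [7, 8, 18, 21, 24] -> counters=[1,0,0,0,2,2,0,3,2,0,0,2,0,2,1,0,0,0,2,0,0,2,3,1,2,0,0,0]
Step 6: insert bpy at [0, 7, 14, 22, 23] -> counters=[2,0,0,0,2,2,0,4,2,0,0,2,0,2,2,0,0,0,2,0,0,2,4,2,2,0,0,0]
Step 7: insert bpy at [0, 7, 14, 22, 23] -> counters=[3,0,0,0,2,2,0,5,2,0,0,2,0,2,3,0,0,0,2,0,0,2,5,3,2,0,0,0]
Step 8: insert bpy at [0, 7, 14, 22, 23] -> counters=[4,0,0,0,2,2,0,6,2,0,0,2,0,2,4,0,0,0,2,0,0,2,6,4,2,0,0,0]
Step 9: delete bpy at [0, 7, 14, 22, 23] -> counters=[3,0,0,0,2,2,0,5,2,0,0,2,0,2,3,0,0,0,2,0,0,2,5,3,2,0,0,0]
Step 10: delete v at [4, 5, 11, 13, 22] -> counters=[3,0,0,0,1,1,0,5,2,0,0,1,0,1,3,0,0,0,2,0,0,2,4,3,2,0,0,0]
Step 11: insert i at [7, 8, 18, 21, 24] -> counters=[3,0,0,0,1,1,0,6,3,0,0,1,0,1,3,0,0,0,3,0,0,3,4,3,3,0,0,0]
Step 12: insert bpy at [0, 7, 14, 22, 23] -> counters=[4,0,0,0,1,1,0,7,3,0,0,1,0,1,4,0,0,0,3,0,0,3,5,4,3,0,0,0]
Step 13: insert i at [7, 8, 18, 21, 24] -> counters=[4,0,0,0,1,1,0,8,4,0,0,1,0,1,4,0,0,0,4,0,0,4,5,4,4,0,0,0]
Final counters=[4,0,0,0,1,1,0,8,4,0,0,1,0,1,4,0,0,0,4,0,0,4,5,4,4,0,0,0] -> counters[18]=4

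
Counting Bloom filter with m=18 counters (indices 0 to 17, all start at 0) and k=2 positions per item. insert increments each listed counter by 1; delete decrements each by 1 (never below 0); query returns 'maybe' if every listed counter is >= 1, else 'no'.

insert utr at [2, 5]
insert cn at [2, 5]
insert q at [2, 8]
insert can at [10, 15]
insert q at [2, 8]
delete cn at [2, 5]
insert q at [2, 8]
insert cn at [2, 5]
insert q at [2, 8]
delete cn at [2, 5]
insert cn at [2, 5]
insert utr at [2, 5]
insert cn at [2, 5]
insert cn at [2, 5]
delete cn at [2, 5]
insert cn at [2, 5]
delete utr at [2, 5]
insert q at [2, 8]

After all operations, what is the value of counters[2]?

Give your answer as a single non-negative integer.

Step 1: insert utr at [2, 5] -> counters=[0,0,1,0,0,1,0,0,0,0,0,0,0,0,0,0,0,0]
Step 2: insert cn at [2, 5] -> counters=[0,0,2,0,0,2,0,0,0,0,0,0,0,0,0,0,0,0]
Step 3: insert q at [2, 8] -> counters=[0,0,3,0,0,2,0,0,1,0,0,0,0,0,0,0,0,0]
Step 4: insert can at [10, 15] -> counters=[0,0,3,0,0,2,0,0,1,0,1,0,0,0,0,1,0,0]
Step 5: insert q at [2, 8] -> counters=[0,0,4,0,0,2,0,0,2,0,1,0,0,0,0,1,0,0]
Step 6: delete cn at [2, 5] -> counters=[0,0,3,0,0,1,0,0,2,0,1,0,0,0,0,1,0,0]
Step 7: insert q at [2, 8] -> counters=[0,0,4,0,0,1,0,0,3,0,1,0,0,0,0,1,0,0]
Step 8: insert cn at [2, 5] -> counters=[0,0,5,0,0,2,0,0,3,0,1,0,0,0,0,1,0,0]
Step 9: insert q at [2, 8] -> counters=[0,0,6,0,0,2,0,0,4,0,1,0,0,0,0,1,0,0]
Step 10: delete cn at [2, 5] -> counters=[0,0,5,0,0,1,0,0,4,0,1,0,0,0,0,1,0,0]
Step 11: insert cn at [2, 5] -> counters=[0,0,6,0,0,2,0,0,4,0,1,0,0,0,0,1,0,0]
Step 12: insert utr at [2, 5] -> counters=[0,0,7,0,0,3,0,0,4,0,1,0,0,0,0,1,0,0]
Step 13: insert cn at [2, 5] -> counters=[0,0,8,0,0,4,0,0,4,0,1,0,0,0,0,1,0,0]
Step 14: insert cn at [2, 5] -> counters=[0,0,9,0,0,5,0,0,4,0,1,0,0,0,0,1,0,0]
Step 15: delete cn at [2, 5] -> counters=[0,0,8,0,0,4,0,0,4,0,1,0,0,0,0,1,0,0]
Step 16: insert cn at [2, 5] -> counters=[0,0,9,0,0,5,0,0,4,0,1,0,0,0,0,1,0,0]
Step 17: delete utr at [2, 5] -> counters=[0,0,8,0,0,4,0,0,4,0,1,0,0,0,0,1,0,0]
Step 18: insert q at [2, 8] -> counters=[0,0,9,0,0,4,0,0,5,0,1,0,0,0,0,1,0,0]
Final counters=[0,0,9,0,0,4,0,0,5,0,1,0,0,0,0,1,0,0] -> counters[2]=9

Answer: 9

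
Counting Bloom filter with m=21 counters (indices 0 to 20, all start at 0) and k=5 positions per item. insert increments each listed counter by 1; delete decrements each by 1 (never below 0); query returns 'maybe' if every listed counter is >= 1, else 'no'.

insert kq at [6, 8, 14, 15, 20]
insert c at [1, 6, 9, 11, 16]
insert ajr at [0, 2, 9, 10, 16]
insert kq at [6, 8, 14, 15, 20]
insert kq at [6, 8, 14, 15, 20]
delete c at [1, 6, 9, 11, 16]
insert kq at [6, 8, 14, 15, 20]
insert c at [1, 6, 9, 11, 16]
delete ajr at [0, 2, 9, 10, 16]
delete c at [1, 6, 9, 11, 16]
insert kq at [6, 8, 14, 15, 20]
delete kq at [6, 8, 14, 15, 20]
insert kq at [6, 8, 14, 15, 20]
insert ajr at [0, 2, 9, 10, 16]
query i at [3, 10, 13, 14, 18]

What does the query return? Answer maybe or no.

Step 1: insert kq at [6, 8, 14, 15, 20] -> counters=[0,0,0,0,0,0,1,0,1,0,0,0,0,0,1,1,0,0,0,0,1]
Step 2: insert c at [1, 6, 9, 11, 16] -> counters=[0,1,0,0,0,0,2,0,1,1,0,1,0,0,1,1,1,0,0,0,1]
Step 3: insert ajr at [0, 2, 9, 10, 16] -> counters=[1,1,1,0,0,0,2,0,1,2,1,1,0,0,1,1,2,0,0,0,1]
Step 4: insert kq at [6, 8, 14, 15, 20] -> counters=[1,1,1,0,0,0,3,0,2,2,1,1,0,0,2,2,2,0,0,0,2]
Step 5: insert kq at [6, 8, 14, 15, 20] -> counters=[1,1,1,0,0,0,4,0,3,2,1,1,0,0,3,3,2,0,0,0,3]
Step 6: delete c at [1, 6, 9, 11, 16] -> counters=[1,0,1,0,0,0,3,0,3,1,1,0,0,0,3,3,1,0,0,0,3]
Step 7: insert kq at [6, 8, 14, 15, 20] -> counters=[1,0,1,0,0,0,4,0,4,1,1,0,0,0,4,4,1,0,0,0,4]
Step 8: insert c at [1, 6, 9, 11, 16] -> counters=[1,1,1,0,0,0,5,0,4,2,1,1,0,0,4,4,2,0,0,0,4]
Step 9: delete ajr at [0, 2, 9, 10, 16] -> counters=[0,1,0,0,0,0,5,0,4,1,0,1,0,0,4,4,1,0,0,0,4]
Step 10: delete c at [1, 6, 9, 11, 16] -> counters=[0,0,0,0,0,0,4,0,4,0,0,0,0,0,4,4,0,0,0,0,4]
Step 11: insert kq at [6, 8, 14, 15, 20] -> counters=[0,0,0,0,0,0,5,0,5,0,0,0,0,0,5,5,0,0,0,0,5]
Step 12: delete kq at [6, 8, 14, 15, 20] -> counters=[0,0,0,0,0,0,4,0,4,0,0,0,0,0,4,4,0,0,0,0,4]
Step 13: insert kq at [6, 8, 14, 15, 20] -> counters=[0,0,0,0,0,0,5,0,5,0,0,0,0,0,5,5,0,0,0,0,5]
Step 14: insert ajr at [0, 2, 9, 10, 16] -> counters=[1,0,1,0,0,0,5,0,5,1,1,0,0,0,5,5,1,0,0,0,5]
Query i: check counters[3]=0 counters[10]=1 counters[13]=0 counters[14]=5 counters[18]=0 -> no

Answer: no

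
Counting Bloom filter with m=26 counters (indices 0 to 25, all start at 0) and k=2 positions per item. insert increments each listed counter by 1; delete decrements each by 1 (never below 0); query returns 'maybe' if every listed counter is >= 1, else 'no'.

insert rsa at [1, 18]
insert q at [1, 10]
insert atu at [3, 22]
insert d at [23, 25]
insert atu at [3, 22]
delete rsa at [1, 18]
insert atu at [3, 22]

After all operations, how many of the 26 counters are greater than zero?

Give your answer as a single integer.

Answer: 6

Derivation:
Step 1: insert rsa at [1, 18] -> counters=[0,1,0,0,0,0,0,0,0,0,0,0,0,0,0,0,0,0,1,0,0,0,0,0,0,0]
Step 2: insert q at [1, 10] -> counters=[0,2,0,0,0,0,0,0,0,0,1,0,0,0,0,0,0,0,1,0,0,0,0,0,0,0]
Step 3: insert atu at [3, 22] -> counters=[0,2,0,1,0,0,0,0,0,0,1,0,0,0,0,0,0,0,1,0,0,0,1,0,0,0]
Step 4: insert d at [23, 25] -> counters=[0,2,0,1,0,0,0,0,0,0,1,0,0,0,0,0,0,0,1,0,0,0,1,1,0,1]
Step 5: insert atu at [3, 22] -> counters=[0,2,0,2,0,0,0,0,0,0,1,0,0,0,0,0,0,0,1,0,0,0,2,1,0,1]
Step 6: delete rsa at [1, 18] -> counters=[0,1,0,2,0,0,0,0,0,0,1,0,0,0,0,0,0,0,0,0,0,0,2,1,0,1]
Step 7: insert atu at [3, 22] -> counters=[0,1,0,3,0,0,0,0,0,0,1,0,0,0,0,0,0,0,0,0,0,0,3,1,0,1]
Final counters=[0,1,0,3,0,0,0,0,0,0,1,0,0,0,0,0,0,0,0,0,0,0,3,1,0,1] -> 6 nonzero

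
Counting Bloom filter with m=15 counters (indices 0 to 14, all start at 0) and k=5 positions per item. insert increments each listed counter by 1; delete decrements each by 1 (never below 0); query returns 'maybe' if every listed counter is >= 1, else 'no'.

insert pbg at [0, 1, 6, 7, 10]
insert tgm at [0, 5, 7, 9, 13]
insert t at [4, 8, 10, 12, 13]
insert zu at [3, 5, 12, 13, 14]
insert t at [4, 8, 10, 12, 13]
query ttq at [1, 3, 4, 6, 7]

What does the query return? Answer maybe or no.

Step 1: insert pbg at [0, 1, 6, 7, 10] -> counters=[1,1,0,0,0,0,1,1,0,0,1,0,0,0,0]
Step 2: insert tgm at [0, 5, 7, 9, 13] -> counters=[2,1,0,0,0,1,1,2,0,1,1,0,0,1,0]
Step 3: insert t at [4, 8, 10, 12, 13] -> counters=[2,1,0,0,1,1,1,2,1,1,2,0,1,2,0]
Step 4: insert zu at [3, 5, 12, 13, 14] -> counters=[2,1,0,1,1,2,1,2,1,1,2,0,2,3,1]
Step 5: insert t at [4, 8, 10, 12, 13] -> counters=[2,1,0,1,2,2,1,2,2,1,3,0,3,4,1]
Query ttq: check counters[1]=1 counters[3]=1 counters[4]=2 counters[6]=1 counters[7]=2 -> maybe

Answer: maybe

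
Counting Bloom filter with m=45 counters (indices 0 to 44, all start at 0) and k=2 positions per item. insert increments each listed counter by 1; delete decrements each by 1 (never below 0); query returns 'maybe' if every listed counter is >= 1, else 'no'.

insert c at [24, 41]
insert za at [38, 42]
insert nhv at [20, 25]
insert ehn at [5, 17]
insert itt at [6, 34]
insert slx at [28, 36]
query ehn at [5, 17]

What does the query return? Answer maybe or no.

Step 1: insert c at [24, 41] -> counters=[0,0,0,0,0,0,0,0,0,0,0,0,0,0,0,0,0,0,0,0,0,0,0,0,1,0,0,0,0,0,0,0,0,0,0,0,0,0,0,0,0,1,0,0,0]
Step 2: insert za at [38, 42] -> counters=[0,0,0,0,0,0,0,0,0,0,0,0,0,0,0,0,0,0,0,0,0,0,0,0,1,0,0,0,0,0,0,0,0,0,0,0,0,0,1,0,0,1,1,0,0]
Step 3: insert nhv at [20, 25] -> counters=[0,0,0,0,0,0,0,0,0,0,0,0,0,0,0,0,0,0,0,0,1,0,0,0,1,1,0,0,0,0,0,0,0,0,0,0,0,0,1,0,0,1,1,0,0]
Step 4: insert ehn at [5, 17] -> counters=[0,0,0,0,0,1,0,0,0,0,0,0,0,0,0,0,0,1,0,0,1,0,0,0,1,1,0,0,0,0,0,0,0,0,0,0,0,0,1,0,0,1,1,0,0]
Step 5: insert itt at [6, 34] -> counters=[0,0,0,0,0,1,1,0,0,0,0,0,0,0,0,0,0,1,0,0,1,0,0,0,1,1,0,0,0,0,0,0,0,0,1,0,0,0,1,0,0,1,1,0,0]
Step 6: insert slx at [28, 36] -> counters=[0,0,0,0,0,1,1,0,0,0,0,0,0,0,0,0,0,1,0,0,1,0,0,0,1,1,0,0,1,0,0,0,0,0,1,0,1,0,1,0,0,1,1,0,0]
Query ehn: check counters[5]=1 counters[17]=1 -> maybe

Answer: maybe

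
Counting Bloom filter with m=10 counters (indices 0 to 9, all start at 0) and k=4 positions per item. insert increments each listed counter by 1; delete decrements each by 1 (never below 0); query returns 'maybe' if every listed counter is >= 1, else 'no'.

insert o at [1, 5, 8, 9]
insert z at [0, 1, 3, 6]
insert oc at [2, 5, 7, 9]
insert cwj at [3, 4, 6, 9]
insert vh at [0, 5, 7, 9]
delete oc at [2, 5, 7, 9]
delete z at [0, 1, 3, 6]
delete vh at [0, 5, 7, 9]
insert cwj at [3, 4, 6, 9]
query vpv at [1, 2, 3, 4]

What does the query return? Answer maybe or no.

Answer: no

Derivation:
Step 1: insert o at [1, 5, 8, 9] -> counters=[0,1,0,0,0,1,0,0,1,1]
Step 2: insert z at [0, 1, 3, 6] -> counters=[1,2,0,1,0,1,1,0,1,1]
Step 3: insert oc at [2, 5, 7, 9] -> counters=[1,2,1,1,0,2,1,1,1,2]
Step 4: insert cwj at [3, 4, 6, 9] -> counters=[1,2,1,2,1,2,2,1,1,3]
Step 5: insert vh at [0, 5, 7, 9] -> counters=[2,2,1,2,1,3,2,2,1,4]
Step 6: delete oc at [2, 5, 7, 9] -> counters=[2,2,0,2,1,2,2,1,1,3]
Step 7: delete z at [0, 1, 3, 6] -> counters=[1,1,0,1,1,2,1,1,1,3]
Step 8: delete vh at [0, 5, 7, 9] -> counters=[0,1,0,1,1,1,1,0,1,2]
Step 9: insert cwj at [3, 4, 6, 9] -> counters=[0,1,0,2,2,1,2,0,1,3]
Query vpv: check counters[1]=1 counters[2]=0 counters[3]=2 counters[4]=2 -> no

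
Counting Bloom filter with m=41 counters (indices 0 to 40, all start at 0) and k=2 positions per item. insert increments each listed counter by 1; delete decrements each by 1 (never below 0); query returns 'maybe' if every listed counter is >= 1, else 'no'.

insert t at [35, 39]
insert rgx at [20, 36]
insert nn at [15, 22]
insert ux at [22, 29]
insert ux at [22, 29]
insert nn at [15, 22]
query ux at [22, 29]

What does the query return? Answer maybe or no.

Step 1: insert t at [35, 39] -> counters=[0,0,0,0,0,0,0,0,0,0,0,0,0,0,0,0,0,0,0,0,0,0,0,0,0,0,0,0,0,0,0,0,0,0,0,1,0,0,0,1,0]
Step 2: insert rgx at [20, 36] -> counters=[0,0,0,0,0,0,0,0,0,0,0,0,0,0,0,0,0,0,0,0,1,0,0,0,0,0,0,0,0,0,0,0,0,0,0,1,1,0,0,1,0]
Step 3: insert nn at [15, 22] -> counters=[0,0,0,0,0,0,0,0,0,0,0,0,0,0,0,1,0,0,0,0,1,0,1,0,0,0,0,0,0,0,0,0,0,0,0,1,1,0,0,1,0]
Step 4: insert ux at [22, 29] -> counters=[0,0,0,0,0,0,0,0,0,0,0,0,0,0,0,1,0,0,0,0,1,0,2,0,0,0,0,0,0,1,0,0,0,0,0,1,1,0,0,1,0]
Step 5: insert ux at [22, 29] -> counters=[0,0,0,0,0,0,0,0,0,0,0,0,0,0,0,1,0,0,0,0,1,0,3,0,0,0,0,0,0,2,0,0,0,0,0,1,1,0,0,1,0]
Step 6: insert nn at [15, 22] -> counters=[0,0,0,0,0,0,0,0,0,0,0,0,0,0,0,2,0,0,0,0,1,0,4,0,0,0,0,0,0,2,0,0,0,0,0,1,1,0,0,1,0]
Query ux: check counters[22]=4 counters[29]=2 -> maybe

Answer: maybe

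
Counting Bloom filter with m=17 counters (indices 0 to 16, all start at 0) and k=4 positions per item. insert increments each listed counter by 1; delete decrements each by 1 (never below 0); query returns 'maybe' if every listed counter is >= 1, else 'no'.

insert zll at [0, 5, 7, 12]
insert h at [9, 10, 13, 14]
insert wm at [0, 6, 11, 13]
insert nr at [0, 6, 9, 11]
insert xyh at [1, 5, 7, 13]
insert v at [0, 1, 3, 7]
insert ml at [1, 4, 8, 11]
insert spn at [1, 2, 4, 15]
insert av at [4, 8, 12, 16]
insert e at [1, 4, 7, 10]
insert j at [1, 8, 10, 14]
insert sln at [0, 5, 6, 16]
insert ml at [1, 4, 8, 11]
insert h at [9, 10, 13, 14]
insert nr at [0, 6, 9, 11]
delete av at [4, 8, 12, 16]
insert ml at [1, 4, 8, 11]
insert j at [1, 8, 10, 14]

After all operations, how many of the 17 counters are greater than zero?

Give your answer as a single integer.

Answer: 17

Derivation:
Step 1: insert zll at [0, 5, 7, 12] -> counters=[1,0,0,0,0,1,0,1,0,0,0,0,1,0,0,0,0]
Step 2: insert h at [9, 10, 13, 14] -> counters=[1,0,0,0,0,1,0,1,0,1,1,0,1,1,1,0,0]
Step 3: insert wm at [0, 6, 11, 13] -> counters=[2,0,0,0,0,1,1,1,0,1,1,1,1,2,1,0,0]
Step 4: insert nr at [0, 6, 9, 11] -> counters=[3,0,0,0,0,1,2,1,0,2,1,2,1,2,1,0,0]
Step 5: insert xyh at [1, 5, 7, 13] -> counters=[3,1,0,0,0,2,2,2,0,2,1,2,1,3,1,0,0]
Step 6: insert v at [0, 1, 3, 7] -> counters=[4,2,0,1,0,2,2,3,0,2,1,2,1,3,1,0,0]
Step 7: insert ml at [1, 4, 8, 11] -> counters=[4,3,0,1,1,2,2,3,1,2,1,3,1,3,1,0,0]
Step 8: insert spn at [1, 2, 4, 15] -> counters=[4,4,1,1,2,2,2,3,1,2,1,3,1,3,1,1,0]
Step 9: insert av at [4, 8, 12, 16] -> counters=[4,4,1,1,3,2,2,3,2,2,1,3,2,3,1,1,1]
Step 10: insert e at [1, 4, 7, 10] -> counters=[4,5,1,1,4,2,2,4,2,2,2,3,2,3,1,1,1]
Step 11: insert j at [1, 8, 10, 14] -> counters=[4,6,1,1,4,2,2,4,3,2,3,3,2,3,2,1,1]
Step 12: insert sln at [0, 5, 6, 16] -> counters=[5,6,1,1,4,3,3,4,3,2,3,3,2,3,2,1,2]
Step 13: insert ml at [1, 4, 8, 11] -> counters=[5,7,1,1,5,3,3,4,4,2,3,4,2,3,2,1,2]
Step 14: insert h at [9, 10, 13, 14] -> counters=[5,7,1,1,5,3,3,4,4,3,4,4,2,4,3,1,2]
Step 15: insert nr at [0, 6, 9, 11] -> counters=[6,7,1,1,5,3,4,4,4,4,4,5,2,4,3,1,2]
Step 16: delete av at [4, 8, 12, 16] -> counters=[6,7,1,1,4,3,4,4,3,4,4,5,1,4,3,1,1]
Step 17: insert ml at [1, 4, 8, 11] -> counters=[6,8,1,1,5,3,4,4,4,4,4,6,1,4,3,1,1]
Step 18: insert j at [1, 8, 10, 14] -> counters=[6,9,1,1,5,3,4,4,5,4,5,6,1,4,4,1,1]
Final counters=[6,9,1,1,5,3,4,4,5,4,5,6,1,4,4,1,1] -> 17 nonzero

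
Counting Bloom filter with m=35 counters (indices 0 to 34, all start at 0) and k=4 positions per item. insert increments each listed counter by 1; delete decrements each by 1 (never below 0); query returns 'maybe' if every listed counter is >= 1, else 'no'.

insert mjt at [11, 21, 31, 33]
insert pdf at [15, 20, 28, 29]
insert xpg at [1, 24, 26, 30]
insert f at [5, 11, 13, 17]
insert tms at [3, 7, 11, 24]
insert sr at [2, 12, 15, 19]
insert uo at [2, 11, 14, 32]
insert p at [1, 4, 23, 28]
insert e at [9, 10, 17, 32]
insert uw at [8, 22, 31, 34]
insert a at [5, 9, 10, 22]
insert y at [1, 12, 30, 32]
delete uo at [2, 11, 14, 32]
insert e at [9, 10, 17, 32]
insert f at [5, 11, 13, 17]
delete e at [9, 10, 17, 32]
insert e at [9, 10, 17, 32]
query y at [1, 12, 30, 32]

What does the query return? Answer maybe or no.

Step 1: insert mjt at [11, 21, 31, 33] -> counters=[0,0,0,0,0,0,0,0,0,0,0,1,0,0,0,0,0,0,0,0,0,1,0,0,0,0,0,0,0,0,0,1,0,1,0]
Step 2: insert pdf at [15, 20, 28, 29] -> counters=[0,0,0,0,0,0,0,0,0,0,0,1,0,0,0,1,0,0,0,0,1,1,0,0,0,0,0,0,1,1,0,1,0,1,0]
Step 3: insert xpg at [1, 24, 26, 30] -> counters=[0,1,0,0,0,0,0,0,0,0,0,1,0,0,0,1,0,0,0,0,1,1,0,0,1,0,1,0,1,1,1,1,0,1,0]
Step 4: insert f at [5, 11, 13, 17] -> counters=[0,1,0,0,0,1,0,0,0,0,0,2,0,1,0,1,0,1,0,0,1,1,0,0,1,0,1,0,1,1,1,1,0,1,0]
Step 5: insert tms at [3, 7, 11, 24] -> counters=[0,1,0,1,0,1,0,1,0,0,0,3,0,1,0,1,0,1,0,0,1,1,0,0,2,0,1,0,1,1,1,1,0,1,0]
Step 6: insert sr at [2, 12, 15, 19] -> counters=[0,1,1,1,0,1,0,1,0,0,0,3,1,1,0,2,0,1,0,1,1,1,0,0,2,0,1,0,1,1,1,1,0,1,0]
Step 7: insert uo at [2, 11, 14, 32] -> counters=[0,1,2,1,0,1,0,1,0,0,0,4,1,1,1,2,0,1,0,1,1,1,0,0,2,0,1,0,1,1,1,1,1,1,0]
Step 8: insert p at [1, 4, 23, 28] -> counters=[0,2,2,1,1,1,0,1,0,0,0,4,1,1,1,2,0,1,0,1,1,1,0,1,2,0,1,0,2,1,1,1,1,1,0]
Step 9: insert e at [9, 10, 17, 32] -> counters=[0,2,2,1,1,1,0,1,0,1,1,4,1,1,1,2,0,2,0,1,1,1,0,1,2,0,1,0,2,1,1,1,2,1,0]
Step 10: insert uw at [8, 22, 31, 34] -> counters=[0,2,2,1,1,1,0,1,1,1,1,4,1,1,1,2,0,2,0,1,1,1,1,1,2,0,1,0,2,1,1,2,2,1,1]
Step 11: insert a at [5, 9, 10, 22] -> counters=[0,2,2,1,1,2,0,1,1,2,2,4,1,1,1,2,0,2,0,1,1,1,2,1,2,0,1,0,2,1,1,2,2,1,1]
Step 12: insert y at [1, 12, 30, 32] -> counters=[0,3,2,1,1,2,0,1,1,2,2,4,2,1,1,2,0,2,0,1,1,1,2,1,2,0,1,0,2,1,2,2,3,1,1]
Step 13: delete uo at [2, 11, 14, 32] -> counters=[0,3,1,1,1,2,0,1,1,2,2,3,2,1,0,2,0,2,0,1,1,1,2,1,2,0,1,0,2,1,2,2,2,1,1]
Step 14: insert e at [9, 10, 17, 32] -> counters=[0,3,1,1,1,2,0,1,1,3,3,3,2,1,0,2,0,3,0,1,1,1,2,1,2,0,1,0,2,1,2,2,3,1,1]
Step 15: insert f at [5, 11, 13, 17] -> counters=[0,3,1,1,1,3,0,1,1,3,3,4,2,2,0,2,0,4,0,1,1,1,2,1,2,0,1,0,2,1,2,2,3,1,1]
Step 16: delete e at [9, 10, 17, 32] -> counters=[0,3,1,1,1,3,0,1,1,2,2,4,2,2,0,2,0,3,0,1,1,1,2,1,2,0,1,0,2,1,2,2,2,1,1]
Step 17: insert e at [9, 10, 17, 32] -> counters=[0,3,1,1,1,3,0,1,1,3,3,4,2,2,0,2,0,4,0,1,1,1,2,1,2,0,1,0,2,1,2,2,3,1,1]
Query y: check counters[1]=3 counters[12]=2 counters[30]=2 counters[32]=3 -> maybe

Answer: maybe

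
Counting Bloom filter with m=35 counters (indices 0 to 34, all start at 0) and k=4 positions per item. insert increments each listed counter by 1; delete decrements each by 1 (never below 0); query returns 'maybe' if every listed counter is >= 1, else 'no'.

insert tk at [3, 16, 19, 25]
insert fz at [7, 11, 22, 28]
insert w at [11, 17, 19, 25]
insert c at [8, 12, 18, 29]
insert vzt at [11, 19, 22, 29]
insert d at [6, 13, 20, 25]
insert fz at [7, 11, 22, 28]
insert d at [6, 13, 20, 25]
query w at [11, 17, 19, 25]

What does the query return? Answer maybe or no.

Step 1: insert tk at [3, 16, 19, 25] -> counters=[0,0,0,1,0,0,0,0,0,0,0,0,0,0,0,0,1,0,0,1,0,0,0,0,0,1,0,0,0,0,0,0,0,0,0]
Step 2: insert fz at [7, 11, 22, 28] -> counters=[0,0,0,1,0,0,0,1,0,0,0,1,0,0,0,0,1,0,0,1,0,0,1,0,0,1,0,0,1,0,0,0,0,0,0]
Step 3: insert w at [11, 17, 19, 25] -> counters=[0,0,0,1,0,0,0,1,0,0,0,2,0,0,0,0,1,1,0,2,0,0,1,0,0,2,0,0,1,0,0,0,0,0,0]
Step 4: insert c at [8, 12, 18, 29] -> counters=[0,0,0,1,0,0,0,1,1,0,0,2,1,0,0,0,1,1,1,2,0,0,1,0,0,2,0,0,1,1,0,0,0,0,0]
Step 5: insert vzt at [11, 19, 22, 29] -> counters=[0,0,0,1,0,0,0,1,1,0,0,3,1,0,0,0,1,1,1,3,0,0,2,0,0,2,0,0,1,2,0,0,0,0,0]
Step 6: insert d at [6, 13, 20, 25] -> counters=[0,0,0,1,0,0,1,1,1,0,0,3,1,1,0,0,1,1,1,3,1,0,2,0,0,3,0,0,1,2,0,0,0,0,0]
Step 7: insert fz at [7, 11, 22, 28] -> counters=[0,0,0,1,0,0,1,2,1,0,0,4,1,1,0,0,1,1,1,3,1,0,3,0,0,3,0,0,2,2,0,0,0,0,0]
Step 8: insert d at [6, 13, 20, 25] -> counters=[0,0,0,1,0,0,2,2,1,0,0,4,1,2,0,0,1,1,1,3,2,0,3,0,0,4,0,0,2,2,0,0,0,0,0]
Query w: check counters[11]=4 counters[17]=1 counters[19]=3 counters[25]=4 -> maybe

Answer: maybe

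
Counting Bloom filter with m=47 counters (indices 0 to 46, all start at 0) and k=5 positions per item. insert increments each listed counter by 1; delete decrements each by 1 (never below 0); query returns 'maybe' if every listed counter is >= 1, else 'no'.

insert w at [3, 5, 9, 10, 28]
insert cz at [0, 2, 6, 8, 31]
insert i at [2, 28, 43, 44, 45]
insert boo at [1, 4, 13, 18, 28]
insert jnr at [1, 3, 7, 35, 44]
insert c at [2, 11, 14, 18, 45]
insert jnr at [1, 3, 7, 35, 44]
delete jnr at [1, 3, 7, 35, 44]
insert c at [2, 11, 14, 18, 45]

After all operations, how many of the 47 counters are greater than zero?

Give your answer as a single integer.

Answer: 21

Derivation:
Step 1: insert w at [3, 5, 9, 10, 28] -> counters=[0,0,0,1,0,1,0,0,0,1,1,0,0,0,0,0,0,0,0,0,0,0,0,0,0,0,0,0,1,0,0,0,0,0,0,0,0,0,0,0,0,0,0,0,0,0,0]
Step 2: insert cz at [0, 2, 6, 8, 31] -> counters=[1,0,1,1,0,1,1,0,1,1,1,0,0,0,0,0,0,0,0,0,0,0,0,0,0,0,0,0,1,0,0,1,0,0,0,0,0,0,0,0,0,0,0,0,0,0,0]
Step 3: insert i at [2, 28, 43, 44, 45] -> counters=[1,0,2,1,0,1,1,0,1,1,1,0,0,0,0,0,0,0,0,0,0,0,0,0,0,0,0,0,2,0,0,1,0,0,0,0,0,0,0,0,0,0,0,1,1,1,0]
Step 4: insert boo at [1, 4, 13, 18, 28] -> counters=[1,1,2,1,1,1,1,0,1,1,1,0,0,1,0,0,0,0,1,0,0,0,0,0,0,0,0,0,3,0,0,1,0,0,0,0,0,0,0,0,0,0,0,1,1,1,0]
Step 5: insert jnr at [1, 3, 7, 35, 44] -> counters=[1,2,2,2,1,1,1,1,1,1,1,0,0,1,0,0,0,0,1,0,0,0,0,0,0,0,0,0,3,0,0,1,0,0,0,1,0,0,0,0,0,0,0,1,2,1,0]
Step 6: insert c at [2, 11, 14, 18, 45] -> counters=[1,2,3,2,1,1,1,1,1,1,1,1,0,1,1,0,0,0,2,0,0,0,0,0,0,0,0,0,3,0,0,1,0,0,0,1,0,0,0,0,0,0,0,1,2,2,0]
Step 7: insert jnr at [1, 3, 7, 35, 44] -> counters=[1,3,3,3,1,1,1,2,1,1,1,1,0,1,1,0,0,0,2,0,0,0,0,0,0,0,0,0,3,0,0,1,0,0,0,2,0,0,0,0,0,0,0,1,3,2,0]
Step 8: delete jnr at [1, 3, 7, 35, 44] -> counters=[1,2,3,2,1,1,1,1,1,1,1,1,0,1,1,0,0,0,2,0,0,0,0,0,0,0,0,0,3,0,0,1,0,0,0,1,0,0,0,0,0,0,0,1,2,2,0]
Step 9: insert c at [2, 11, 14, 18, 45] -> counters=[1,2,4,2,1,1,1,1,1,1,1,2,0,1,2,0,0,0,3,0,0,0,0,0,0,0,0,0,3,0,0,1,0,0,0,1,0,0,0,0,0,0,0,1,2,3,0]
Final counters=[1,2,4,2,1,1,1,1,1,1,1,2,0,1,2,0,0,0,3,0,0,0,0,0,0,0,0,0,3,0,0,1,0,0,0,1,0,0,0,0,0,0,0,1,2,3,0] -> 21 nonzero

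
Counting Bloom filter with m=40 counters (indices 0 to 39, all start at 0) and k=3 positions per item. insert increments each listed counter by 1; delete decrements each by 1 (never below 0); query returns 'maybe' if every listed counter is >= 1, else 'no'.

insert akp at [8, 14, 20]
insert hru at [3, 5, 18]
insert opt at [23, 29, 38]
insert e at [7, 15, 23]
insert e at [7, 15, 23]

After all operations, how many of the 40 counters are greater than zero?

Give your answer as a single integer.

Answer: 11

Derivation:
Step 1: insert akp at [8, 14, 20] -> counters=[0,0,0,0,0,0,0,0,1,0,0,0,0,0,1,0,0,0,0,0,1,0,0,0,0,0,0,0,0,0,0,0,0,0,0,0,0,0,0,0]
Step 2: insert hru at [3, 5, 18] -> counters=[0,0,0,1,0,1,0,0,1,0,0,0,0,0,1,0,0,0,1,0,1,0,0,0,0,0,0,0,0,0,0,0,0,0,0,0,0,0,0,0]
Step 3: insert opt at [23, 29, 38] -> counters=[0,0,0,1,0,1,0,0,1,0,0,0,0,0,1,0,0,0,1,0,1,0,0,1,0,0,0,0,0,1,0,0,0,0,0,0,0,0,1,0]
Step 4: insert e at [7, 15, 23] -> counters=[0,0,0,1,0,1,0,1,1,0,0,0,0,0,1,1,0,0,1,0,1,0,0,2,0,0,0,0,0,1,0,0,0,0,0,0,0,0,1,0]
Step 5: insert e at [7, 15, 23] -> counters=[0,0,0,1,0,1,0,2,1,0,0,0,0,0,1,2,0,0,1,0,1,0,0,3,0,0,0,0,0,1,0,0,0,0,0,0,0,0,1,0]
Final counters=[0,0,0,1,0,1,0,2,1,0,0,0,0,0,1,2,0,0,1,0,1,0,0,3,0,0,0,0,0,1,0,0,0,0,0,0,0,0,1,0] -> 11 nonzero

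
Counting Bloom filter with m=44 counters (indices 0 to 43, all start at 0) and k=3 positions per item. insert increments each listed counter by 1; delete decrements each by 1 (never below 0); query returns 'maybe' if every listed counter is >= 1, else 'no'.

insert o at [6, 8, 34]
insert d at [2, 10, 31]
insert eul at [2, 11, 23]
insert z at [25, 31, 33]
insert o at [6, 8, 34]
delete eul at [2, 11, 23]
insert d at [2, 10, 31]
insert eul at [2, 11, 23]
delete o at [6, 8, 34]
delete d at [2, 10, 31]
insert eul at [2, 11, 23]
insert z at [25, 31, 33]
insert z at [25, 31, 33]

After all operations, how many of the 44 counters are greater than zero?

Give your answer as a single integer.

Step 1: insert o at [6, 8, 34] -> counters=[0,0,0,0,0,0,1,0,1,0,0,0,0,0,0,0,0,0,0,0,0,0,0,0,0,0,0,0,0,0,0,0,0,0,1,0,0,0,0,0,0,0,0,0]
Step 2: insert d at [2, 10, 31] -> counters=[0,0,1,0,0,0,1,0,1,0,1,0,0,0,0,0,0,0,0,0,0,0,0,0,0,0,0,0,0,0,0,1,0,0,1,0,0,0,0,0,0,0,0,0]
Step 3: insert eul at [2, 11, 23] -> counters=[0,0,2,0,0,0,1,0,1,0,1,1,0,0,0,0,0,0,0,0,0,0,0,1,0,0,0,0,0,0,0,1,0,0,1,0,0,0,0,0,0,0,0,0]
Step 4: insert z at [25, 31, 33] -> counters=[0,0,2,0,0,0,1,0,1,0,1,1,0,0,0,0,0,0,0,0,0,0,0,1,0,1,0,0,0,0,0,2,0,1,1,0,0,0,0,0,0,0,0,0]
Step 5: insert o at [6, 8, 34] -> counters=[0,0,2,0,0,0,2,0,2,0,1,1,0,0,0,0,0,0,0,0,0,0,0,1,0,1,0,0,0,0,0,2,0,1,2,0,0,0,0,0,0,0,0,0]
Step 6: delete eul at [2, 11, 23] -> counters=[0,0,1,0,0,0,2,0,2,0,1,0,0,0,0,0,0,0,0,0,0,0,0,0,0,1,0,0,0,0,0,2,0,1,2,0,0,0,0,0,0,0,0,0]
Step 7: insert d at [2, 10, 31] -> counters=[0,0,2,0,0,0,2,0,2,0,2,0,0,0,0,0,0,0,0,0,0,0,0,0,0,1,0,0,0,0,0,3,0,1,2,0,0,0,0,0,0,0,0,0]
Step 8: insert eul at [2, 11, 23] -> counters=[0,0,3,0,0,0,2,0,2,0,2,1,0,0,0,0,0,0,0,0,0,0,0,1,0,1,0,0,0,0,0,3,0,1,2,0,0,0,0,0,0,0,0,0]
Step 9: delete o at [6, 8, 34] -> counters=[0,0,3,0,0,0,1,0,1,0,2,1,0,0,0,0,0,0,0,0,0,0,0,1,0,1,0,0,0,0,0,3,0,1,1,0,0,0,0,0,0,0,0,0]
Step 10: delete d at [2, 10, 31] -> counters=[0,0,2,0,0,0,1,0,1,0,1,1,0,0,0,0,0,0,0,0,0,0,0,1,0,1,0,0,0,0,0,2,0,1,1,0,0,0,0,0,0,0,0,0]
Step 11: insert eul at [2, 11, 23] -> counters=[0,0,3,0,0,0,1,0,1,0,1,2,0,0,0,0,0,0,0,0,0,0,0,2,0,1,0,0,0,0,0,2,0,1,1,0,0,0,0,0,0,0,0,0]
Step 12: insert z at [25, 31, 33] -> counters=[0,0,3,0,0,0,1,0,1,0,1,2,0,0,0,0,0,0,0,0,0,0,0,2,0,2,0,0,0,0,0,3,0,2,1,0,0,0,0,0,0,0,0,0]
Step 13: insert z at [25, 31, 33] -> counters=[0,0,3,0,0,0,1,0,1,0,1,2,0,0,0,0,0,0,0,0,0,0,0,2,0,3,0,0,0,0,0,4,0,3,1,0,0,0,0,0,0,0,0,0]
Final counters=[0,0,3,0,0,0,1,0,1,0,1,2,0,0,0,0,0,0,0,0,0,0,0,2,0,3,0,0,0,0,0,4,0,3,1,0,0,0,0,0,0,0,0,0] -> 10 nonzero

Answer: 10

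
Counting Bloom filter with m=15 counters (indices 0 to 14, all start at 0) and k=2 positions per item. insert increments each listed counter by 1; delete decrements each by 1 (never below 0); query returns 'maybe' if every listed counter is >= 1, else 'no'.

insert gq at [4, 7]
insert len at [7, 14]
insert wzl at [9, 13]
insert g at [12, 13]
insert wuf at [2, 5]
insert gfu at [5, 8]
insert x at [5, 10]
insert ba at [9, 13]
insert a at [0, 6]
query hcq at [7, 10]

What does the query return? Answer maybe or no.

Answer: maybe

Derivation:
Step 1: insert gq at [4, 7] -> counters=[0,0,0,0,1,0,0,1,0,0,0,0,0,0,0]
Step 2: insert len at [7, 14] -> counters=[0,0,0,0,1,0,0,2,0,0,0,0,0,0,1]
Step 3: insert wzl at [9, 13] -> counters=[0,0,0,0,1,0,0,2,0,1,0,0,0,1,1]
Step 4: insert g at [12, 13] -> counters=[0,0,0,0,1,0,0,2,0,1,0,0,1,2,1]
Step 5: insert wuf at [2, 5] -> counters=[0,0,1,0,1,1,0,2,0,1,0,0,1,2,1]
Step 6: insert gfu at [5, 8] -> counters=[0,0,1,0,1,2,0,2,1,1,0,0,1,2,1]
Step 7: insert x at [5, 10] -> counters=[0,0,1,0,1,3,0,2,1,1,1,0,1,2,1]
Step 8: insert ba at [9, 13] -> counters=[0,0,1,0,1,3,0,2,1,2,1,0,1,3,1]
Step 9: insert a at [0, 6] -> counters=[1,0,1,0,1,3,1,2,1,2,1,0,1,3,1]
Query hcq: check counters[7]=2 counters[10]=1 -> maybe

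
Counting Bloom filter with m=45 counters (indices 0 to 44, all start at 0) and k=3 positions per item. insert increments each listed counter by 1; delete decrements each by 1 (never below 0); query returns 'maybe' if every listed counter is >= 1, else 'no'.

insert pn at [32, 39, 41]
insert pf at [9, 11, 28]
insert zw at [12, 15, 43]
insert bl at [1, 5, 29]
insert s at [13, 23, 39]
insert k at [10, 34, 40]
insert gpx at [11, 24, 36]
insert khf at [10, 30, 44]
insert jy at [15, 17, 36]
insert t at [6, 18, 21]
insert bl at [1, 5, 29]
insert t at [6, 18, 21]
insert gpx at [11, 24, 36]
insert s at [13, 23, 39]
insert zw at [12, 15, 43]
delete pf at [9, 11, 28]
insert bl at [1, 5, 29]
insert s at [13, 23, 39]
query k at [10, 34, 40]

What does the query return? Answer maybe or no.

Answer: maybe

Derivation:
Step 1: insert pn at [32, 39, 41] -> counters=[0,0,0,0,0,0,0,0,0,0,0,0,0,0,0,0,0,0,0,0,0,0,0,0,0,0,0,0,0,0,0,0,1,0,0,0,0,0,0,1,0,1,0,0,0]
Step 2: insert pf at [9, 11, 28] -> counters=[0,0,0,0,0,0,0,0,0,1,0,1,0,0,0,0,0,0,0,0,0,0,0,0,0,0,0,0,1,0,0,0,1,0,0,0,0,0,0,1,0,1,0,0,0]
Step 3: insert zw at [12, 15, 43] -> counters=[0,0,0,0,0,0,0,0,0,1,0,1,1,0,0,1,0,0,0,0,0,0,0,0,0,0,0,0,1,0,0,0,1,0,0,0,0,0,0,1,0,1,0,1,0]
Step 4: insert bl at [1, 5, 29] -> counters=[0,1,0,0,0,1,0,0,0,1,0,1,1,0,0,1,0,0,0,0,0,0,0,0,0,0,0,0,1,1,0,0,1,0,0,0,0,0,0,1,0,1,0,1,0]
Step 5: insert s at [13, 23, 39] -> counters=[0,1,0,0,0,1,0,0,0,1,0,1,1,1,0,1,0,0,0,0,0,0,0,1,0,0,0,0,1,1,0,0,1,0,0,0,0,0,0,2,0,1,0,1,0]
Step 6: insert k at [10, 34, 40] -> counters=[0,1,0,0,0,1,0,0,0,1,1,1,1,1,0,1,0,0,0,0,0,0,0,1,0,0,0,0,1,1,0,0,1,0,1,0,0,0,0,2,1,1,0,1,0]
Step 7: insert gpx at [11, 24, 36] -> counters=[0,1,0,0,0,1,0,0,0,1,1,2,1,1,0,1,0,0,0,0,0,0,0,1,1,0,0,0,1,1,0,0,1,0,1,0,1,0,0,2,1,1,0,1,0]
Step 8: insert khf at [10, 30, 44] -> counters=[0,1,0,0,0,1,0,0,0,1,2,2,1,1,0,1,0,0,0,0,0,0,0,1,1,0,0,0,1,1,1,0,1,0,1,0,1,0,0,2,1,1,0,1,1]
Step 9: insert jy at [15, 17, 36] -> counters=[0,1,0,0,0,1,0,0,0,1,2,2,1,1,0,2,0,1,0,0,0,0,0,1,1,0,0,0,1,1,1,0,1,0,1,0,2,0,0,2,1,1,0,1,1]
Step 10: insert t at [6, 18, 21] -> counters=[0,1,0,0,0,1,1,0,0,1,2,2,1,1,0,2,0,1,1,0,0,1,0,1,1,0,0,0,1,1,1,0,1,0,1,0,2,0,0,2,1,1,0,1,1]
Step 11: insert bl at [1, 5, 29] -> counters=[0,2,0,0,0,2,1,0,0,1,2,2,1,1,0,2,0,1,1,0,0,1,0,1,1,0,0,0,1,2,1,0,1,0,1,0,2,0,0,2,1,1,0,1,1]
Step 12: insert t at [6, 18, 21] -> counters=[0,2,0,0,0,2,2,0,0,1,2,2,1,1,0,2,0,1,2,0,0,2,0,1,1,0,0,0,1,2,1,0,1,0,1,0,2,0,0,2,1,1,0,1,1]
Step 13: insert gpx at [11, 24, 36] -> counters=[0,2,0,0,0,2,2,0,0,1,2,3,1,1,0,2,0,1,2,0,0,2,0,1,2,0,0,0,1,2,1,0,1,0,1,0,3,0,0,2,1,1,0,1,1]
Step 14: insert s at [13, 23, 39] -> counters=[0,2,0,0,0,2,2,0,0,1,2,3,1,2,0,2,0,1,2,0,0,2,0,2,2,0,0,0,1,2,1,0,1,0,1,0,3,0,0,3,1,1,0,1,1]
Step 15: insert zw at [12, 15, 43] -> counters=[0,2,0,0,0,2,2,0,0,1,2,3,2,2,0,3,0,1,2,0,0,2,0,2,2,0,0,0,1,2,1,0,1,0,1,0,3,0,0,3,1,1,0,2,1]
Step 16: delete pf at [9, 11, 28] -> counters=[0,2,0,0,0,2,2,0,0,0,2,2,2,2,0,3,0,1,2,0,0,2,0,2,2,0,0,0,0,2,1,0,1,0,1,0,3,0,0,3,1,1,0,2,1]
Step 17: insert bl at [1, 5, 29] -> counters=[0,3,0,0,0,3,2,0,0,0,2,2,2,2,0,3,0,1,2,0,0,2,0,2,2,0,0,0,0,3,1,0,1,0,1,0,3,0,0,3,1,1,0,2,1]
Step 18: insert s at [13, 23, 39] -> counters=[0,3,0,0,0,3,2,0,0,0,2,2,2,3,0,3,0,1,2,0,0,2,0,3,2,0,0,0,0,3,1,0,1,0,1,0,3,0,0,4,1,1,0,2,1]
Query k: check counters[10]=2 counters[34]=1 counters[40]=1 -> maybe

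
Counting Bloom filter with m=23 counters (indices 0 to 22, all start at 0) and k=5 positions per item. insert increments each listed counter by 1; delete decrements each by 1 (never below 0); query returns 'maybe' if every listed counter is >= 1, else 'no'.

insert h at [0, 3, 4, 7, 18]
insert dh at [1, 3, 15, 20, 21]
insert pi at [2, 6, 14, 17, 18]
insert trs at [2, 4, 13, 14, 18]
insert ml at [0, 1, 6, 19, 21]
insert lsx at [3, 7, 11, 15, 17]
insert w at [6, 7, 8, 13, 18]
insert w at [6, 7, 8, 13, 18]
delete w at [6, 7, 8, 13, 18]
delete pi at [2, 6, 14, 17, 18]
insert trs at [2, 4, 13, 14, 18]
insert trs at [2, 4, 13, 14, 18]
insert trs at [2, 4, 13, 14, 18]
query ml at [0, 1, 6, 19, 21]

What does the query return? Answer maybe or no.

Answer: maybe

Derivation:
Step 1: insert h at [0, 3, 4, 7, 18] -> counters=[1,0,0,1,1,0,0,1,0,0,0,0,0,0,0,0,0,0,1,0,0,0,0]
Step 2: insert dh at [1, 3, 15, 20, 21] -> counters=[1,1,0,2,1,0,0,1,0,0,0,0,0,0,0,1,0,0,1,0,1,1,0]
Step 3: insert pi at [2, 6, 14, 17, 18] -> counters=[1,1,1,2,1,0,1,1,0,0,0,0,0,0,1,1,0,1,2,0,1,1,0]
Step 4: insert trs at [2, 4, 13, 14, 18] -> counters=[1,1,2,2,2,0,1,1,0,0,0,0,0,1,2,1,0,1,3,0,1,1,0]
Step 5: insert ml at [0, 1, 6, 19, 21] -> counters=[2,2,2,2,2,0,2,1,0,0,0,0,0,1,2,1,0,1,3,1,1,2,0]
Step 6: insert lsx at [3, 7, 11, 15, 17] -> counters=[2,2,2,3,2,0,2,2,0,0,0,1,0,1,2,2,0,2,3,1,1,2,0]
Step 7: insert w at [6, 7, 8, 13, 18] -> counters=[2,2,2,3,2,0,3,3,1,0,0,1,0,2,2,2,0,2,4,1,1,2,0]
Step 8: insert w at [6, 7, 8, 13, 18] -> counters=[2,2,2,3,2,0,4,4,2,0,0,1,0,3,2,2,0,2,5,1,1,2,0]
Step 9: delete w at [6, 7, 8, 13, 18] -> counters=[2,2,2,3,2,0,3,3,1,0,0,1,0,2,2,2,0,2,4,1,1,2,0]
Step 10: delete pi at [2, 6, 14, 17, 18] -> counters=[2,2,1,3,2,0,2,3,1,0,0,1,0,2,1,2,0,1,3,1,1,2,0]
Step 11: insert trs at [2, 4, 13, 14, 18] -> counters=[2,2,2,3,3,0,2,3,1,0,0,1,0,3,2,2,0,1,4,1,1,2,0]
Step 12: insert trs at [2, 4, 13, 14, 18] -> counters=[2,2,3,3,4,0,2,3,1,0,0,1,0,4,3,2,0,1,5,1,1,2,0]
Step 13: insert trs at [2, 4, 13, 14, 18] -> counters=[2,2,4,3,5,0,2,3,1,0,0,1,0,5,4,2,0,1,6,1,1,2,0]
Query ml: check counters[0]=2 counters[1]=2 counters[6]=2 counters[19]=1 counters[21]=2 -> maybe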